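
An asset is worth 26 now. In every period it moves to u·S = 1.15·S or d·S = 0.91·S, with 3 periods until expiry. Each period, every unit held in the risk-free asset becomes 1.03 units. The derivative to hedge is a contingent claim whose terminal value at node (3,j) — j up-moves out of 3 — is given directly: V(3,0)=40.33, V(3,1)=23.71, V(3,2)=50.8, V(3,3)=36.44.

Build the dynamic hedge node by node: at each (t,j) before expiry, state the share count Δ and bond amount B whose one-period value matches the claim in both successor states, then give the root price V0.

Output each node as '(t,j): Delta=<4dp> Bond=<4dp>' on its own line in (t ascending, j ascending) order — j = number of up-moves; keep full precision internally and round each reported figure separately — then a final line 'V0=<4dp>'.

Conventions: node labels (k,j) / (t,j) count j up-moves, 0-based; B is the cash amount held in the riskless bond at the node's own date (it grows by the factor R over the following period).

Under the risk-neutral measure, an up-move has probability p* = (R−d)/(u−d) = 0.5000 and values discount at R = 1.03.
Expiry values: V(3,0)=40.3300, V(3,1)=23.7100, V(3,2)=50.8000, V(3,3)=36.4400
Node (2,0) S=21.5306: V=(p*·23.7100+(1−p*)·40.3300)/1.03=31.0874; Δ=(23.7100−40.3300)/(24.7602−19.5928)=-3.2164; B=V−Δ·S=100.3374
Node (2,1) S=27.2090: V=(p*·50.8000+(1−p*)·23.7100)/1.03=36.1699; Δ=(50.8000−23.7100)/(31.2903−24.7602)=4.1484; B=V−Δ·S=-76.7051
Node (2,2) S=34.3850: V=(p*·36.4400+(1−p*)·50.8000)/1.03=42.3495; Δ=(36.4400−50.8000)/(39.5427−31.2903)=-1.7401; B=V−Δ·S=102.1828
Node (1,0) S=23.6600: V=(p*·36.1699+(1−p*)·31.0874)/1.03=32.6492; Δ=(36.1699−31.0874)/(27.2090−21.5306)=0.8951; B=V−Δ·S=11.4720
Node (1,1) S=29.9000: V=(p*·42.3495+(1−p*)·36.1699)/1.03=38.1162; Δ=(42.3495−36.1699)/(34.3850−27.2090)=0.8611; B=V−Δ·S=12.3678
Node (0,0) S=26.0000: V=(p*·38.1162+(1−p*)·32.6492)/1.03=34.3521; Δ=(38.1162−32.6492)/(29.9000−23.6600)=0.8761; B=V−Δ·S=11.5727
Verification: the root portfolio costs Δ(0,0)·S0 + B(0,0) = 34.3521, matching V0.

(0,0): Delta=0.8761 Bond=11.5727
(1,0): Delta=0.8951 Bond=11.4720
(1,1): Delta=0.8611 Bond=12.3678
(2,0): Delta=-3.2164 Bond=100.3374
(2,1): Delta=4.1484 Bond=-76.7051
(2,2): Delta=-1.7401 Bond=102.1828
V0=34.3521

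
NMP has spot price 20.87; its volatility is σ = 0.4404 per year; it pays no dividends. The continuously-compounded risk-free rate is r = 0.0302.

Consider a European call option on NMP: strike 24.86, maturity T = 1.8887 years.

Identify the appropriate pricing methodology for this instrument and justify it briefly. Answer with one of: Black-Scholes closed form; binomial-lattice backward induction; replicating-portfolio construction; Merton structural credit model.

Key observation: a European-exercise option on NMP struck at 24.86 — a GBM underlying with constant parameters — admits an analytic price: the data contain no early exercise, no discrete tree, no debt structure.

framework: Black-Scholes closed form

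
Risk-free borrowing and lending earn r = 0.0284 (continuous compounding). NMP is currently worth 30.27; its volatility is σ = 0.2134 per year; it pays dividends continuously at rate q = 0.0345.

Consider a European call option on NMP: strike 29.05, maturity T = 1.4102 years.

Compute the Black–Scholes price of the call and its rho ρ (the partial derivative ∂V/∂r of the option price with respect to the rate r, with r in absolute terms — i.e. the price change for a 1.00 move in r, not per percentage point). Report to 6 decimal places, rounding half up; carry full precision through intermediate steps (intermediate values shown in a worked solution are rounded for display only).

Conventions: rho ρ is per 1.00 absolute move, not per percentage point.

σ√T = 0.2134·√1.4102 = 0.253416
d₁ = (ln(S/K) + (r−q+σ²/2)T) / (σ√T) = (ln(30.27/29.05) + (0.0284−0.0345+0.2134²/2)·1.4102) / 0.253416 = (0.041139 + 0.023508) / 0.253416 = 0.255099
d₂ = d₁ − σ√T = 0.255099 − 0.253416 = 0.001683
e^{−rT} = 0.960742
e^{−qT} = 0.952513
N(d₁) = 0.600677,  N(d₂) = 0.500671
Call price V = S·e^{−qT}·N(d₁) − K·e^{−rT}·N(d₂) = 17.319049 − 13.973511 = 3.345538
ρ = K·T·e^{−rT}·N(d₂) = 19.705446

price = 3.345538
ρ = 19.705446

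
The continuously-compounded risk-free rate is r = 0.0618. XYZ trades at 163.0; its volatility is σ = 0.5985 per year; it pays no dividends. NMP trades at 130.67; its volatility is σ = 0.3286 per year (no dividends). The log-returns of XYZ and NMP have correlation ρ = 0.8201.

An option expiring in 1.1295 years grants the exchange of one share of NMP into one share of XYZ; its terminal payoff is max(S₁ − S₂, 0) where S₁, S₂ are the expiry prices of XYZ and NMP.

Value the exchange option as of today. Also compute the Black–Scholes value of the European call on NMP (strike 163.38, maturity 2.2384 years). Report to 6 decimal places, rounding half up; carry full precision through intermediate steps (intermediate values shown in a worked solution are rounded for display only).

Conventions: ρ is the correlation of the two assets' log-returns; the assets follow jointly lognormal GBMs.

exchange price = 42.979764
price(NMP call K=163.38) = 21.085333

σ_eff = √(σ₁² + σ₂² − 2ρσ₁σ₂) = √(0.5985² + 0.3286² − 2·0.8201·0.5985·0.3286) = 0.378955
d₁ = (ln(S₁/S₂) + (q₂ − q₁ + σ_eff²/2)T) / (σ_eff√T) = (ln(163.0/130.67) + (0.0 − 0.0 + 0.071803)·1.1295) / 0.402745 = 0.750293
d₂ = d₁ − σ_eff√T = 0.750293 − 0.402745 = 0.347547
N(d₁) = 0.773461,  N(d₂) = 0.635910
V = S₁·e^{−q₁T}·N(d₁) − S₂·e^{−q₂T}·N(d₂) = 126.074121 − 83.094357 = 42.979764
[vanilla: NMP call K=163.38]
σ√T = 0.3286·√2.2384 = 0.491628
d₁ = (ln(S/K) + (r+σ²/2)T) / (σ√T) = (ln(130.67/163.38) + (0.0618+0.3286²/2)·2.2384) / 0.491628 = (-0.223404 + 0.259182) / 0.491628 = 0.072775
d₂ = d₁ − σ√T = 0.072775 − 0.491628 = -0.418853
e^{−rT} = 0.870809
N(d₁) = 0.529008,  N(d₂) = 0.337662
price = S·N(d₁) − K·e^{−rT}·N(d₂) = 69.125413 − 48.040080 = 21.085333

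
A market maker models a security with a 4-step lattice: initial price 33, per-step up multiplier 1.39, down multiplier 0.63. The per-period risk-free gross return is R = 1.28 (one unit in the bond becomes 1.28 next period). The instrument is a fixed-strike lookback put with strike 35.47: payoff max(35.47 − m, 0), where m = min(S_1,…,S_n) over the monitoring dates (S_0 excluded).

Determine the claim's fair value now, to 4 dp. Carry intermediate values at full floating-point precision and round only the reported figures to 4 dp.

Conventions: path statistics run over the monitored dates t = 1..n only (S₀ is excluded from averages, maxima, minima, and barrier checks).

Set p* = 0.8553 (from d < R < u); the path-dependent value is the discounted p*-expectation over all price paths.
Enumerate all 2^4 = 16 price paths (U = up ×1.39, D = down ×0.63); each path with k up-moves has probability p*^k·(1−p*)^(4−k).
DDDD: m=5.1985, payoff=30.2715, prob=0.000439
UDDD: m=11.4697, payoff=24.0003, prob=0.002593
DUDD: m=11.4697, payoff=24.0003, prob=0.002593
UUDD: m=25.3061, payoff=10.1639, prob=0.015323
DDUD: m=11.4697, payoff=24.0003, prob=0.002593
UDUD: m=25.3061, payoff=10.1639, prob=0.015323
DUUD: m=20.7900, payoff=14.6800, prob=0.015323
UUUD: m=45.8700, payoff=0.0000, prob=0.090548
DDDU: m=8.2516, payoff=27.2184, prob=0.002593
UDDU: m=18.2058, payoff=17.2642, prob=0.015323
DUDU: m=18.2058, payoff=17.2642, prob=0.015323
UUDU: m=40.1684, payoff=0.0000, prob=0.090548
DDUU: m=13.0977, payoff=22.3723, prob=0.015323
UDUU: m=28.8981, payoff=6.5719, prob=0.090548
DUUU: m=20.7900, payoff=14.6800, prob=0.090548
UUUU: m=45.8700, payoff=0.0000, prob=0.535056
Price = Σ prob·payoff / R^4 = 3.603256 / 2.684355 = 1.3423

price = 1.3423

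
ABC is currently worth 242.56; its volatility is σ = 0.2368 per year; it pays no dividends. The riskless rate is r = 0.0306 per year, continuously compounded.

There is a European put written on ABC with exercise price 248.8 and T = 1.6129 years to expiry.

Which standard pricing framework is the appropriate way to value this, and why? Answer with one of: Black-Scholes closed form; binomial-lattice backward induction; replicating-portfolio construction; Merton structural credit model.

framework: Black-Scholes closed form

Key observation: with ABC following a GBM at constant σ and r, the European put struck at 248.8 prices in closed form — nothing here needs a stepwise model or a balance sheet.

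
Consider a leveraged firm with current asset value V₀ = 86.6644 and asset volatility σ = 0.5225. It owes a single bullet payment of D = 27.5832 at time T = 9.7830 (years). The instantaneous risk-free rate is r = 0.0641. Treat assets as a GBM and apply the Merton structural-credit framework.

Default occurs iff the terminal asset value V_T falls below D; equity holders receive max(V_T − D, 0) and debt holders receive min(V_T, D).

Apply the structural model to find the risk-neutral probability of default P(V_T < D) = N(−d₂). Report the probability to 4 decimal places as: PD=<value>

Work the structural quantities from V₀ = 86.6644 against face 27.5832:
d₁ = [ln(V₀/D) + (r + σ²/2)T] / (σ√T)
   = [ln(86.6644/27.5832) + (0.0641 + 0.5·0.5225²)·9.7830] / (0.5225·√9.7830)
   = [1.144836 + 1.962500] / 1.634264 = 1.901367
d₂ = d₁ − σ√T = 1.901367 − 1.634264 = 0.267103
risk-neutral PD = N(−d₂) = N(-0.267103) = 0.394695

PD=0.3947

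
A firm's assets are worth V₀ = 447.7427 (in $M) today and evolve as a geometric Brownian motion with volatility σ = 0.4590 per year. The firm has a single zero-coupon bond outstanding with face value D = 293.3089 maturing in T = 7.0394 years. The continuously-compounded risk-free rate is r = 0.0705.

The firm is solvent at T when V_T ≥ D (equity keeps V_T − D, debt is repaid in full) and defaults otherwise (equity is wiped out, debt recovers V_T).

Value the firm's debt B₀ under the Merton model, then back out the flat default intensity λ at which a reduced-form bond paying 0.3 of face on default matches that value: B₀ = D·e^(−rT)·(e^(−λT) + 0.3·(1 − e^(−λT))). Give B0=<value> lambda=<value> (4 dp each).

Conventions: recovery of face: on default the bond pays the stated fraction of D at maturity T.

B0=138.2920 lambda=0.0552

With assets at 447.7427 and a single debt payment of 293.3089 at 7.0394 years:
d₁ = [ln(V₀/D) + (r + σ²/2)T] / (σ√T)
   = [ln(447.7427/293.3089) + (0.0705 + 0.5·0.4590²)·7.0394] / (0.4590·√7.0394)
   = [0.422992 + 1.237812] / 1.217813 = 1.363760
d₂ = d₁ − σ√T = 1.363760 − 1.217813 = 0.145947
N(d₁) = 0.913678,  N(d₂) = 0.558018,  e^(−rT) = 0.608793
E₀ = V₀·N(d₁) − D·e^(−rT)·N(d₂)
   = 447.7427·0.913678 − 293.3089·0.608793·0.558018 = 309.450685
B₀ = V₀ − E₀ = 447.7427 − 309.450685 = 138.292015
e^(−λT) = (B₀·e^(rT)/D − 0.3)/(1 − 0.3) = (138.2920·1.642596/293.3089 − 0.3)/0.7 = 0.67780889
λ = −ln(0.67780889)/7.0394 = 0.055245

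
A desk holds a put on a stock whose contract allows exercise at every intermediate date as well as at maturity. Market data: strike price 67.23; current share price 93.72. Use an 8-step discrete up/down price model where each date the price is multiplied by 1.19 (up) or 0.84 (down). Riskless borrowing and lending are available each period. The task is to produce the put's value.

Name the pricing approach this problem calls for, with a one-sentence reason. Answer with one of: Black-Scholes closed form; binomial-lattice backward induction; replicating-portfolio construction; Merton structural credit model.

Key observation: the defining feature is the embedded early-exercise option across 8 discrete dates on the spot-93.72 tree; pricing the strike-67.23 put means working backward with an exercise test at every node.

framework: binomial-lattice backward induction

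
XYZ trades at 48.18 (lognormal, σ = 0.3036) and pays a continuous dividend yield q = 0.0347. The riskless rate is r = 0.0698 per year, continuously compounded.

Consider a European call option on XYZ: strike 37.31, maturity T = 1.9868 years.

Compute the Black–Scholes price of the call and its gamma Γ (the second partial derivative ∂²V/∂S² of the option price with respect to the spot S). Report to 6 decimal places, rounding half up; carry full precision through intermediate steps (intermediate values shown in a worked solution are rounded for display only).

σ√T = 0.3036·√1.9868 = 0.427936
d₁ = (ln(S/K) + (r−q+σ²/2)T) / (σ√T) = (ln(48.18/37.31) + (0.0698−0.0347+0.3036²/2)·1.9868) / 0.427936 = (0.255683 + 0.161301) / 0.427936 = 0.974407
d₂ = d₁ − σ√T = 0.974407 − 0.427936 = 0.546471
e^{−rT} = 0.870508
e^{−qT} = 0.933381
N(d₁) = 0.835073,  N(d₂) = 0.707629
Call price V = S·e^{−qT}·N(d₁) − K·e^{−rT}·N(d₂) = 37.553465 − 22.982828 = 14.570637
φ(d₁) = (1/√(2π))·e^{−d₁²/2} = 0.248162
Γ = e^{−qT}·φ(d₁) / (S·σ·√T) = 0.011234

price = 14.570637
Γ = 0.011234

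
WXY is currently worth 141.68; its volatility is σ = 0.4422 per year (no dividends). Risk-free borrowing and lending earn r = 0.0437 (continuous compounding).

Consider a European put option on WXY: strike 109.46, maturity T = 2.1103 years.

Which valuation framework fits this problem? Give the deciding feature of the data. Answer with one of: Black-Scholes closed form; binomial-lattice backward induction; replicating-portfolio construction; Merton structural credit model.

framework: Black-Scholes closed form

Key observation: the strike-109.46 put on WXY is European-exercise on a continuously-modelled lognormal underlying, so its value is a single closed-form evaluation.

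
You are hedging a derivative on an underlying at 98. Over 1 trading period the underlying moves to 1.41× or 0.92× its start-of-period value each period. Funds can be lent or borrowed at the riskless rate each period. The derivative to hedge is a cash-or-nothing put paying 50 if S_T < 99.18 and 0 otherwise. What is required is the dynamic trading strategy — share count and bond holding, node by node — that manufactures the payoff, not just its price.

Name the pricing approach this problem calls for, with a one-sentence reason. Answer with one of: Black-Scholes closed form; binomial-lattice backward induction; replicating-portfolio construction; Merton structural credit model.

framework: replicating-portfolio construction

Key observation: the task asks for the hedge itself — share and bond holdings at every node of the 1-period tree on spot 98 with factors 1.41/0.92 — which is exactly what the replicating-portfolio construction produces.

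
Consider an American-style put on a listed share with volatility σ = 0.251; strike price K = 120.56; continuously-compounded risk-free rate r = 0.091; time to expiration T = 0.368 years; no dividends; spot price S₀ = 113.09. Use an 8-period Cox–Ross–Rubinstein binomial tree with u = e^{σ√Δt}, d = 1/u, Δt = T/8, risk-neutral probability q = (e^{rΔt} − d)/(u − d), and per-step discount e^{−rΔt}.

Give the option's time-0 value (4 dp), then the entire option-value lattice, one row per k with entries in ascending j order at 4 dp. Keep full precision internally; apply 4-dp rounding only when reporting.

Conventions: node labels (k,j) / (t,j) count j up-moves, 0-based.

price = 9.7840
tree:
9.7840
13.8657 6.1764
19.0135 9.3279 3.3799
24.3356 13.5943 5.5499 1.4475
29.3787 19.0135 8.8094 2.6508 0.3724
34.1575 24.3356 13.3971 4.7370 0.7882 0.0000
38.6859 29.3787 19.0135 8.1776 1.6679 0.0000 0.0000
42.9769 34.1575 24.3356 13.3971 3.5298 0.0000 0.0000 0.0000
47.0431 38.6859 29.3787 19.0135 7.4700 0.0000 0.0000 0.0000 0.0000

Δt=0.04600, u=1.05531, d=0.94759, q=0.52549, disc=e^(-rΔt)=0.99582
k=8 terminal: V=max(K-S,0) → 47.0431 38.6859 29.3787 19.0135 7.4700 0.0000 0.0000 0.0000 0.0000
k=7: j=0 S=77.5831 intr=42.9769 cont=42.4733 V=42.9769[EX]; j=1 S=86.4025 intr=34.1575 cont=33.6539 V=34.1575[EX]; j=2 S=96.2244 intr=24.3356 cont=23.8319 V=24.3356[EX]; j=3 S=107.1629 intr=13.3971 cont=12.8935 V=13.3971[EX]; j=4 S=119.3449 intr=1.2151 cont=3.5298 V=3.5298[hold]; j=5 S=132.9116 intr=0.0000 cont=0.0000 V=0.0000[hold]; j=6 S=148.0206 intr=0.0000 cont=0.0000 V=0.0000[hold]; j=7 S=164.8471 intr=0.0000 cont=0.0000 V=0.0000[hold]
k=6: j=0 S=81.8741 intr=38.6859 cont=38.1823 V=38.6859[EX]; j=1 S=91.1813 intr=29.3787 cont=28.8751 V=29.3787[EX]; j=2 S=101.5465 intr=19.0135 cont=18.5099 V=19.0135[EX]; j=3 S=113.0900 intr=7.4700 cont=8.1776 V=8.1776[hold]; j=4 S=125.9457 intr=0.0000 cont=1.6679 V=1.6679[hold]; j=5 S=140.2628 intr=0.0000 cont=0.0000 V=0.0000[hold]; j=6 S=156.2075 intr=0.0000 cont=0.0000 V=0.0000[hold]
k=5: j=0 S=86.4025 intr=34.1575 cont=33.6539 V=34.1575[EX]; j=1 S=96.2244 intr=24.3356 cont=23.8319 V=24.3356[EX]; j=2 S=107.1629 intr=13.3971 cont=13.2638 V=13.3971[EX]; j=3 S=119.3449 intr=1.2151 cont=4.7370 V=4.7370[hold]; j=4 S=132.9116 intr=0.0000 cont=0.7882 V=0.7882[hold]; j=5 S=148.0206 intr=0.0000 cont=0.0000 V=0.0000[hold]
k=4: j=0 S=91.1813 intr=29.3787 cont=28.8751 V=29.3787[EX]; j=1 S=101.5465 intr=19.0135 cont=18.5099 V=19.0135[EX]; j=2 S=113.0900 intr=7.4700 cont=8.8094 V=8.8094[hold]; j=3 S=125.9457 intr=0.0000 cont=2.6508 V=2.6508[hold]; j=4 S=140.2628 intr=0.0000 cont=0.3724 V=0.3724[hold]
k=3: j=0 S=96.2244 intr=24.3356 cont=23.8319 V=24.3356[EX]; j=1 S=107.1629 intr=13.3971 cont=13.5943 V=13.5943[hold]; j=2 S=119.3449 intr=1.2151 cont=5.5499 V=5.5499[hold]; j=3 S=132.9116 intr=0.0000 cont=1.4475 V=1.4475[hold]
k=2: j=0 S=101.5465 intr=19.0135 cont=18.6131 V=19.0135[EX]; j=1 S=113.0900 intr=7.4700 cont=9.3279 V=9.3279[hold]; j=2 S=125.9457 intr=0.0000 cont=3.3799 V=3.3799[hold]
k=1: j=0 S=107.1629 intr=13.3971 cont=13.8657 V=13.8657[hold]; j=1 S=119.3449 intr=1.2151 cont=6.1764 V=6.1764[hold]
k=0: j=0 S=113.0900 intr=7.4700 cont=9.7840 V=9.7840[hold]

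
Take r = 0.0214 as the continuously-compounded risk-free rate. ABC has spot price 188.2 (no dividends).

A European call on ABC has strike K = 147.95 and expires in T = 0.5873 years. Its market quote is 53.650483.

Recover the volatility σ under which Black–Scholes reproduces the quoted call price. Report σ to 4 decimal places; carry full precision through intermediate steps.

At σ = 0.5480 the Black–Scholes value reproduces the quote:
σ√T = 0.548·√0.5873 = 0.419963
d₁ = (ln(S/K) + (r+σ²/2)T) / (σ√T) = (ln(188.2/147.95) + (0.0214+0.548²/2)·0.5873) / 0.419963 = (0.240631 + 0.100752) / 0.419963 = 0.812890
d₂ = d₁ − σ√T = 0.812890 − 0.419963 = 0.392927
e^{−rT} = 0.987510
N(d₁) = 0.791859,  N(d₂) = 0.652813
V = S·N(d₁) − K·e^{−rT}·N(d₂) = 149.027944 − 95.377461 = 53.650483 (matching the quote); vega is positive throughout, so no other σ reproduces this price

sigma = 0.5480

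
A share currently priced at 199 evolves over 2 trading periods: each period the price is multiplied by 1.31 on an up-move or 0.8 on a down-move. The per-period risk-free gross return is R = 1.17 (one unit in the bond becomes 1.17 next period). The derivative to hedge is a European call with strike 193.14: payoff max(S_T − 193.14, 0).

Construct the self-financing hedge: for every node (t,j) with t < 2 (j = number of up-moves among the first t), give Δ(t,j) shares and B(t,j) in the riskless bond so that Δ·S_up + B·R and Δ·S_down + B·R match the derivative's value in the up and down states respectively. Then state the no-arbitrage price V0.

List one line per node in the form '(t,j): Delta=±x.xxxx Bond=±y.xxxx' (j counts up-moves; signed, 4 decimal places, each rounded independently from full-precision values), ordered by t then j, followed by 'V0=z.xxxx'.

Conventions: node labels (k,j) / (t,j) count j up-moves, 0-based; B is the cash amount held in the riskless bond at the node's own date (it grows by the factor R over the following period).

No-arbitrage ⇒ martingale measure with p* = (R−d)/(u−d) = 0.7255.
Terminal payoffs: V(2,0)=0.0000, V(2,1)=15.4120, V(2,2)=148.3639
Node (1,0) S=159.2000: V=(p*·15.4120+(1−p*)·0.0000)/1.17=9.5566; Δ=(15.4120−0.0000)/(208.5520−127.3600)=0.1898; B=V−Δ·S=-20.6630
Node (1,1) S=260.6900: V=(p*·148.3639+(1−p*)·15.4120)/1.17=95.6131; Δ=(148.3639−15.4120)/(341.5039−208.5520)=1.0000; B=V−Δ·S=-165.0769
Node (0,0) S=199.0000: V=(p*·95.6131+(1−p*)·9.5566)/1.17=61.5297; Δ=(95.6131−9.5566)/(260.6900−159.2000)=0.8479; B=V−Δ·S=-107.2084
Sanity check at the root: Δ(0,0)·S0 + B(0,0) reproduces V0 = 61.5297.

(0,0): Delta=0.8479 Bond=-107.2084
(1,0): Delta=0.1898 Bond=-20.6630
(1,1): Delta=1.0000 Bond=-165.0769
V0=61.5297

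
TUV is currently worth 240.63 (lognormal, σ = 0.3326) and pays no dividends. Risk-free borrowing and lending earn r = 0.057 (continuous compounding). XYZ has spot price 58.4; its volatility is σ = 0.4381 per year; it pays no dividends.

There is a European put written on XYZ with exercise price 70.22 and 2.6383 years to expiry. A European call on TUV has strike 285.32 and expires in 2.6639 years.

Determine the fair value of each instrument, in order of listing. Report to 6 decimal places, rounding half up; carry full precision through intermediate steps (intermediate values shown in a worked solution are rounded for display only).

price(XYZ put K=70.22) = 17.541820
price(TUV call K=285.32) = 49.742246

[XYZ put K=70.22]
σ√T = 0.4381·√2.6383 = 0.711599
d₁ = (ln(S/K) + (r+σ²/2)T) / (σ√T) = (ln(58.4/70.22) + (0.057+0.4381²/2)·2.6383) / 0.711599 = (-0.184317 + 0.403570) / 0.711599 = 0.308112
d₂ = d₁ − σ√T = 0.308112 − 0.711599 = -0.403487
e^{−rT} = 0.860378
N(−d₁) = 0.378998,  N(−d₂) = 0.656705
price = K·e^{−rT}·N(−d₂) − S·N(−d₁) = 39.675329 − 22.133509 = 17.541820
[TUV call K=285.32]
σ√T = 0.3326·√2.6639 = 0.542852
d₁ = (ln(S/K) + (r+σ²/2)T) / (σ√T) = (ln(240.63/285.32) + (0.057+0.3326²/2)·2.6639) / 0.542852 = (-0.170351 + 0.299186) / 0.542852 = 0.237331
d₂ = d₁ − σ√T = 0.237331 − 0.542852 = -0.305521
e^{−rT} = 0.859124
N(d₁) = 0.593800,  N(d₂) = 0.379985
price = S·N(d₁) − K·e^{−rT}·N(d₂) = 142.886071 − 93.143825 = 49.742246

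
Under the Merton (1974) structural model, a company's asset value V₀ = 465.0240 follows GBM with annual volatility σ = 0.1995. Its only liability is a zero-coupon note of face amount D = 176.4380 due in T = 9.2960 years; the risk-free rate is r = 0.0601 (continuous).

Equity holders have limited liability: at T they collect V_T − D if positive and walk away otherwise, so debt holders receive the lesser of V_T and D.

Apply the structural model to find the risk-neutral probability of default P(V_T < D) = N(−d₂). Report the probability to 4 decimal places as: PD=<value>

Work the structural quantities from V₀ = 465.0240 against face 176.4380:
d₁ = [ln(V₀/D) + (r + σ²/2)T] / (σ√T)
   = [ln(465.0240/176.4380) + (0.0601 + 0.5·0.1995²)·9.2960] / (0.1995·√9.2960)
   = [0.969119 + 0.743681] / 0.608262 = 2.815891
d₂ = d₁ − σ√T = 2.815891 − 0.608262 = 2.207629
risk-neutral PD = N(−d₂) = N(-2.207629) = 0.013635

PD=0.0136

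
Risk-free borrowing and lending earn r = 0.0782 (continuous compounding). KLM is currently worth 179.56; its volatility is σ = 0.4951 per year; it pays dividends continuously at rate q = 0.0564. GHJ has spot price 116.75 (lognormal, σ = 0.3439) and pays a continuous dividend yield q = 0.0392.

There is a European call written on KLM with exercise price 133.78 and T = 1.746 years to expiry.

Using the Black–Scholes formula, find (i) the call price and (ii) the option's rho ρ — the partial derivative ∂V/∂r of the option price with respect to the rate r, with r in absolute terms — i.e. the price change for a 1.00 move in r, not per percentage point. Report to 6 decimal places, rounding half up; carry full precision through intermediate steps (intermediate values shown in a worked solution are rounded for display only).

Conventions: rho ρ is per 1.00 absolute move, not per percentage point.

price = 63.149046
ρ = 116.514847

σ√T = 0.4951·√1.746 = 0.654207
d₁ = (ln(S/K) + (r−q+σ²/2)T) / (σ√T) = (ln(179.56/133.78) + (0.0782−0.0564+0.4951²/2)·1.746) / 0.654207 = (0.294313 + 0.252056) / 0.654207 = 0.835162
d₂ = d₁ − σ√T = 0.835162 − 0.654207 = 0.180955
e^{−rT} = 0.872374
e^{−qT} = 0.906219
N(d₁) = 0.798187,  N(d₂) = 0.571799
Call price V = S·e^{−qT}·N(d₁) − K·e^{−rT}·N(d₂) = 129.881490 − 66.732444 = 63.149046
ρ = K·T·e^{−rT}·N(d₂) = 116.514847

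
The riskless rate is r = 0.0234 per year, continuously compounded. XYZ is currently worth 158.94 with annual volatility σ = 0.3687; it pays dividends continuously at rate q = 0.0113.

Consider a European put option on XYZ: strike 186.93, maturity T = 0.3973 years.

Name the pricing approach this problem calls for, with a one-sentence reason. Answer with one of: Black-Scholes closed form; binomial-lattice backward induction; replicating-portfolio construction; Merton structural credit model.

framework: Black-Scholes closed form

Key observation: a European claim on XYZ (strike 186.93) — a lognormal (GBM) underlying with constant rate and volatility — has an exact closed-form value; no lattice or capital structure is involved.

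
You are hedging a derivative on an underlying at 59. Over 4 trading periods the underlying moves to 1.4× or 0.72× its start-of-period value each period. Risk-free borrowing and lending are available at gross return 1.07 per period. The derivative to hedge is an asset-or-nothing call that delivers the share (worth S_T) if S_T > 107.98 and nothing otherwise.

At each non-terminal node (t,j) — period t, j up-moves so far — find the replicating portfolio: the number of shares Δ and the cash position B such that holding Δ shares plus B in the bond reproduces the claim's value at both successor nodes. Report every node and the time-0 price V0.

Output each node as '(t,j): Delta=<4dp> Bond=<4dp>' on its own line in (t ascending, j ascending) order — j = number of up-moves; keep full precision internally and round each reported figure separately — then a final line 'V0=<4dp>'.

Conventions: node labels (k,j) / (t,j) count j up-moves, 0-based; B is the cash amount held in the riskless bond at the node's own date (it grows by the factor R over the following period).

No-arbitrage ⇒ martingale measure with p* = (R−d)/(u−d) = 0.5147.
Terminal payoffs: V(4,0)=0.0000, V(4,1)=0.0000, V(4,2)=0.0000, V(4,3)=116.5651, V(4,4)=226.6544
(3,0): S=22.0216. Δ = (V_up−V_dn)/(S_up−S_dn) = (0.0000−0.0000)/(30.8303−15.8556) = 0.0000. V = [p*·0.0000 + (1−p*)·0.0000]/1.07 = 0.0000. B = V − Δ·S = 0.0000.
(3,1): S=42.8198. Δ = (V_up−V_dn)/(S_up−S_dn) = (0.0000−0.0000)/(59.9478−30.8303) = 0.0000. V = [p*·0.0000 + (1−p*)·0.0000]/1.07 = 0.0000. B = V − Δ·S = 0.0000.
(3,2): S=83.2608. Δ = (V_up−V_dn)/(S_up−S_dn) = (116.5651−0.0000)/(116.5651−59.9478) = 2.0588. V = [p*·116.5651 + (1−p*)·0.0000]/1.07 = 56.0717. B = V − Δ·S = -115.3476.
(3,3): S=161.8960. Δ = (V_up−V_dn)/(S_up−S_dn) = (226.6544−116.5651)/(226.6544−116.5651) = 1.0000. V = [p*·226.6544 + (1−p*)·116.5651]/1.07 = 161.8960. B = V − Δ·S = 0.0000.
(2,0): S=30.5856. Δ = (V_up−V_dn)/(S_up−S_dn) = (0.0000−0.0000)/(42.8198−22.0216) = 0.0000. V = [p*·0.0000 + (1−p*)·0.0000]/1.07 = 0.0000. B = V − Δ·S = 0.0000.
(2,1): S=59.4720. Δ = (V_up−V_dn)/(S_up−S_dn) = (56.0717−0.0000)/(83.2608−42.8198) = 1.3865. V = [p*·56.0717 + (1−p*)·0.0000]/1.07 = 26.9724. B = V − Δ·S = -55.4860.
(2,2): S=115.6400. Δ = (V_up−V_dn)/(S_up−S_dn) = (161.8960−56.0717)/(161.8960−83.2608) = 1.3458. V = [p*·161.8960 + (1−p*)·56.0717]/1.07 = 103.3085. B = V − Δ·S = -52.3154.
(1,0): S=42.4800. Δ = (V_up−V_dn)/(S_up−S_dn) = (26.9724−0.0000)/(59.4720−30.5856) = 0.9337. V = [p*·26.9724 + (1−p*)·0.0000]/1.07 = 12.9746. B = V − Δ·S = -26.6906.
(1,1): S=82.6000. Δ = (V_up−V_dn)/(S_up−S_dn) = (103.3085−26.9724)/(115.6400−59.4720) = 1.3591. V = [p*·103.3085 + (1−p*)·26.9724]/1.07 = 61.9281. B = V − Δ·S = -50.3309.
(0,0): S=59.0000. Δ = (V_up−V_dn)/(S_up−S_dn) = (61.9281−12.9746)/(82.6000−42.4800) = 1.2202. V = [p*·61.9281 + (1−p*)·12.9746]/1.07 = 35.6741. B = V − Δ·S = -36.3163.
Sanity check at the root: Δ(0,0)·S0 + B(0,0) reproduces V0 = 35.6741.

(0,0): Delta=1.2202 Bond=-36.3163
(1,0): Delta=0.9337 Bond=-26.6906
(1,1): Delta=1.3591 Bond=-50.3309
(2,0): Delta=0.0000 Bond=0.0000
(2,1): Delta=1.3865 Bond=-55.4860
(2,2): Delta=1.3458 Bond=-52.3154
(3,0): Delta=0.0000 Bond=0.0000
(3,1): Delta=0.0000 Bond=0.0000
(3,2): Delta=2.0588 Bond=-115.3476
(3,3): Delta=1.0000 Bond=0.0000
V0=35.6741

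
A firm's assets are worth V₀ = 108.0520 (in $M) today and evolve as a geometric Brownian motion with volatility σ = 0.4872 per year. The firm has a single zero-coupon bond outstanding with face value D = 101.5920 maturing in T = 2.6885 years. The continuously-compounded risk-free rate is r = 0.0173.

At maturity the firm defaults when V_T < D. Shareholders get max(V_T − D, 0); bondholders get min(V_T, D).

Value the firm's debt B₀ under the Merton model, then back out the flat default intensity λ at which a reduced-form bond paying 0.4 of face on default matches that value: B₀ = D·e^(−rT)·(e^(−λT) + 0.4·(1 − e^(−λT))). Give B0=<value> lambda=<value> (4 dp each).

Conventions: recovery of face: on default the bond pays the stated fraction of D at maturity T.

Work the structural quantities from V₀ = 108.0520 against face 101.5920:
d₁ = [ln(V₀/D) + (r + σ²/2)T] / (σ√T)
   = [ln(108.0520/101.5920) + (0.0173 + 0.5·0.4872²)·2.6885] / (0.4872·√2.6885)
   = [0.061648 + 0.365587] / 0.798845 = 0.534816
d₂ = d₁ − σ√T = 0.534816 − 0.798845 = -0.264028
N(d₁) = 0.703612,  N(d₂) = 0.395879,  e^(−rT) = 0.954554
E₀ = V₀·N(d₁) − D·e^(−rT)·N(d₂)
   = 108.0520·0.703612 − 101.5920·0.954554·0.395879 = 37.636244
B₀ = V₀ − E₀ = 108.0520 − 37.636244 = 70.415756
e^(−λT) = (B₀·e^(rT)/D − 0.4)/(1 − 0.4) = (70.4158·1.047610/101.5920 − 0.4)/0.6 = 0.54353807
λ = −ln(0.54353807)/2.6885 = 0.226764

B0=70.4158 lambda=0.2268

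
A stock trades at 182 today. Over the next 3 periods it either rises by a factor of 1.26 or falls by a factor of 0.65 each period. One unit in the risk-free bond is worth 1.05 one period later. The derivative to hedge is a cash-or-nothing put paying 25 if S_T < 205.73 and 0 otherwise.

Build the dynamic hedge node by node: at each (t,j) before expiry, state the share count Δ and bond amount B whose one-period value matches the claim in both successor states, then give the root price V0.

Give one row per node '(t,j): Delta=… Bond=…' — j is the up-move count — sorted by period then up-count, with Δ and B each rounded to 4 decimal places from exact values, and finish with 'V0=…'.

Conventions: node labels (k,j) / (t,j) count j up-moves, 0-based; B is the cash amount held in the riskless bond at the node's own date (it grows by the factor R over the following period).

The replicating-portfolio and risk-neutral prices coincide; use p* = (1.05−0.65)/(1.26−0.65) = 0.6557 for the latter.
At maturity the claim pays: V(3,0)=25.0000, V(3,1)=25.0000, V(3,2)=25.0000, V(3,3)=0.0000
Node (2,0) S=76.8950: V=(p*·25.0000+(1−p*)·25.0000)/1.05=23.8095; Δ=(25.0000−25.0000)/(96.8877−49.9818)=0.0000; B=V−Δ·S=23.8095
Node (2,1) S=149.0580: V=(p*·25.0000+(1−p*)·25.0000)/1.05=23.8095; Δ=(25.0000−25.0000)/(187.8131−96.8877)=0.0000; B=V−Δ·S=23.8095
Node (2,2) S=288.9432: V=(p*·0.0000+(1−p*)·25.0000)/1.05=8.1967; Δ=(0.0000−25.0000)/(364.0684−187.8131)=-0.1418; B=V−Δ·S=49.1803
Node (1,0) S=118.3000: V=(p*·23.8095+(1−p*)·23.8095)/1.05=22.6757; Δ=(23.8095−23.8095)/(149.0580−76.8950)=0.0000; B=V−Δ·S=22.6757
Node (1,1) S=229.3200: V=(p*·8.1967+(1−p*)·23.8095)/1.05=12.9254; Δ=(8.1967−23.8095)/(288.9432−149.0580)=-0.1116; B=V−Δ·S=38.5201
Node (0,0) S=182.0000: V=(p*·12.9254+(1−p*)·22.6757)/1.05=15.5067; Δ=(12.9254−22.6757)/(229.3200−118.3000)=-0.0878; B=V−Δ·S=31.4909
Sanity check at the root: Δ(0,0)·S0 + B(0,0) reproduces V0 = 15.5067.

(0,0): Delta=-0.0878 Bond=31.4909
(1,0): Delta=0.0000 Bond=22.6757
(1,1): Delta=-0.1116 Bond=38.5201
(2,0): Delta=0.0000 Bond=23.8095
(2,1): Delta=0.0000 Bond=23.8095
(2,2): Delta=-0.1418 Bond=49.1803
V0=15.5067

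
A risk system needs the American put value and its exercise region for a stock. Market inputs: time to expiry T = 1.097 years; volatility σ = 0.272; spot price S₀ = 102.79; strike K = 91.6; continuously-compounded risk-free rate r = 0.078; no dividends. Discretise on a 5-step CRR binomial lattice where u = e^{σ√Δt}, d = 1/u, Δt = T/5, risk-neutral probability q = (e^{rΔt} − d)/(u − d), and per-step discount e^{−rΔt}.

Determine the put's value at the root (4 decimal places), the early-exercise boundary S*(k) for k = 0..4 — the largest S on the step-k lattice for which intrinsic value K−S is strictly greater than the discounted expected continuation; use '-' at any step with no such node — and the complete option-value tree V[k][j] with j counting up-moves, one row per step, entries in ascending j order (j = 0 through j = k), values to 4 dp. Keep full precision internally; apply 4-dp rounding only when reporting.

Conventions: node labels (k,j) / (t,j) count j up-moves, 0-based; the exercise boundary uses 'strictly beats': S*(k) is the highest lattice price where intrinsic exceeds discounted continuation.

Δt=0.21940, u=1.13588, d=0.88038, q=0.53575, disc=e^(-rΔt)=0.98303
k=5 terminal: V=max(K-S,0) → 37.2382 21.4615 1.1061 0.0000 0.0000 0.0000
k=4: j=0 S=61.7483 intr=29.8517 cont=28.2974 V=29.8517[EX]; j=1 S=79.6688 intr=11.9312 cont=10.3770 V=11.9312[EX]; j=2 S=102.7900 intr=0.0000 cont=0.5048 V=0.5048[hold]; j=3 S=132.6214 intr=0.0000 cont=0.0000 V=0.0000[hold]; j=4 S=171.1104 intr=0.0000 cont=0.0000 V=0.0000[hold]  S*(4)=79.6688
k=3: j=0 S=70.1385 intr=21.4615 cont=19.9072 V=21.4615[EX]; j=1 S=90.4939 intr=1.1061 cont=5.7110 V=5.7110[hold]; j=2 S=116.7568 intr=0.0000 cont=0.2304 V=0.2304[hold]; j=3 S=150.6416 intr=0.0000 cont=0.0000 V=0.0000[hold]  S*(3)=70.1385
k=2: j=0 S=79.6688 intr=11.9312 cont=12.8022 V=12.8022[hold]; j=1 S=102.7900 intr=0.0000 cont=2.7277 V=2.7277[hold]; j=2 S=132.6214 intr=0.0000 cont=0.1051 V=0.1051[hold]  S*(2)=-
k=1: j=0 S=90.4939 intr=1.1061 cont=7.2792 V=7.2792[hold]; j=1 S=116.7568 intr=0.0000 cont=1.3002 V=1.3002[hold]  S*(1)=-
k=0: j=0 S=102.7900 intr=0.0000 cont=4.0068 V=4.0068[hold]  S*(0)=-

price = 4.0068
boundary = - - - 70.1385 79.6688
tree:
4.0068
7.2792 1.3002
12.8022 2.7277 0.1051
21.4615 5.7110 0.2304 0.0000
29.8517 11.9312 0.5048 0.0000 0.0000
37.2382 21.4615 1.1061 0.0000 0.0000 0.0000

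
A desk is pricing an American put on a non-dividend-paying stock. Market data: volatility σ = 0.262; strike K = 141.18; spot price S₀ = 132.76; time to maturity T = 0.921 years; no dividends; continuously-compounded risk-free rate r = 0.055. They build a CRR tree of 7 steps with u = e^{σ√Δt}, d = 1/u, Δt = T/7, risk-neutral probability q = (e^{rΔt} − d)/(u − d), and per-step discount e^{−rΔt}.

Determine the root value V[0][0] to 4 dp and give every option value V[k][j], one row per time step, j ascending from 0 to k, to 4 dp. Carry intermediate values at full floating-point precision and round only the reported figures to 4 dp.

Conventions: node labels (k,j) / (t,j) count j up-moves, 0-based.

price = 15.2045
tree:
15.2045
22.2605 8.7586
31.4005 13.9469 3.9847
41.3530 21.4140 7.0950 1.1049
50.4032 31.4005 12.2894 2.2919 0.0000
58.6329 41.3530 20.4558 4.7541 0.0000 0.0000
66.1165 50.4032 31.4005 9.8615 0.0000 0.0000 0.0000
72.9216 58.6329 41.3530 20.4558 0.0000 0.0000 0.0000 0.0000

Δt=0.13157, u=1.09970, d=0.90934, q=0.51441, disc=e^(-rΔt)=0.99279
k=7 terminal: V=max(K-S,0) → 72.9216 58.6329 41.3530 20.4558 0.0000 0.0000 0.0000 0.0000
k=6: j=0 S=75.0635 intr=66.1165 cont=65.0985 V=66.1165[EX]; j=1 S=90.7768 intr=50.4032 cont=49.3852 V=50.4032[EX]; j=2 S=109.7795 intr=31.4005 cont=30.3826 V=31.4005[EX]; j=3 S=132.7600 intr=8.4200 cont=9.8615 V=9.8615[hold]; j=4 S=160.5511 intr=0.0000 cont=0.0000 V=0.0000[hold]; j=5 S=194.1598 intr=0.0000 cont=0.0000 V=0.0000[hold]; j=6 S=234.8040 intr=0.0000 cont=0.0000 V=0.0000[hold]
k=5: j=0 S=82.5471 intr=58.6329 cont=57.6149 V=58.6329[EX]; j=1 S=99.8270 intr=41.3530 cont=40.3350 V=41.3530[EX]; j=2 S=120.7242 intr=20.4558 cont=20.1741 V=20.4558[EX]; j=3 S=145.9958 intr=0.0000 cont=4.7541 V=4.7541[hold]; j=4 S=176.5576 intr=0.0000 cont=0.0000 V=0.0000[hold]; j=5 S=213.5170 intr=0.0000 cont=0.0000 V=0.0000[hold]
k=4: j=0 S=90.7768 intr=50.4032 cont=49.3852 V=50.4032[EX]; j=1 S=109.7795 intr=31.4005 cont=30.3826 V=31.4005[EX]; j=2 S=132.7600 intr=8.4200 cont=12.2894 V=12.2894[hold]; j=3 S=160.5511 intr=0.0000 cont=2.2919 V=2.2919[hold]; j=4 S=194.1598 intr=0.0000 cont=0.0000 V=0.0000[hold]
k=3: j=0 S=99.8270 intr=41.3530 cont=40.3350 V=41.3530[EX]; j=1 S=120.7242 intr=20.4558 cont=21.4140 V=21.4140[hold]; j=2 S=145.9958 intr=0.0000 cont=7.0950 V=7.0950[hold]; j=3 S=176.5576 intr=0.0000 cont=1.1049 V=1.1049[hold]
k=2: j=0 S=109.7795 intr=31.4005 cont=30.8719 V=31.4005[EX]; j=1 S=132.7600 intr=8.4200 cont=13.9469 V=13.9469[hold]; j=2 S=160.5511 intr=0.0000 cont=3.9847 V=3.9847[hold]
k=1: j=0 S=120.7242 intr=20.4558 cont=22.2605 V=22.2605[hold]; j=1 S=145.9958 intr=0.0000 cont=8.7586 V=8.7586[hold]
k=0: j=0 S=132.7600 intr=8.4200 cont=15.2045 V=15.2045[hold]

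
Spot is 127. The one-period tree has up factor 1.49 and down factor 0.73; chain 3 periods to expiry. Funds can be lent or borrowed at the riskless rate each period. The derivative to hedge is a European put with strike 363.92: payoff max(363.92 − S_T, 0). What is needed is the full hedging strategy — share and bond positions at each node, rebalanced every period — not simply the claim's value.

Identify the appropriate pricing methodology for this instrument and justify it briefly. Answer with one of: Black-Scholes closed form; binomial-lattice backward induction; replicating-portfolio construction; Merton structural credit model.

framework: replicating-portfolio construction

Key observation: since the answer must list Δ and B at each node of the 1.49/0.73 lattice on 127, the replicating-portfolio method — solving the two-state system at every node — is the one that applies.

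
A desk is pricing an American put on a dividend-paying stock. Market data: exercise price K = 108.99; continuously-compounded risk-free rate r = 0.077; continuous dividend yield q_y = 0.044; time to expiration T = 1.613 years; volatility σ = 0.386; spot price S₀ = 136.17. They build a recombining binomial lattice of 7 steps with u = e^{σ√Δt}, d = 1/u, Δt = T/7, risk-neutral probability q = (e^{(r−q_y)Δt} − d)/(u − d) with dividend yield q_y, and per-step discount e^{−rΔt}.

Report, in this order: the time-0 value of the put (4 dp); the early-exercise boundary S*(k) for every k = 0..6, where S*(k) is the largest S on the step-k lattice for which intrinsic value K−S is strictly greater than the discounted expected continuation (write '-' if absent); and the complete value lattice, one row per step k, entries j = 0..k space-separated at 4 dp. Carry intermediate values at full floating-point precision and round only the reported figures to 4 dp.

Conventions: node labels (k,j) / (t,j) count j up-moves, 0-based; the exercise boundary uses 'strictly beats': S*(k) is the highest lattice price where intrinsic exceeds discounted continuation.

Δt=0.23043, u=1.20357, d=0.83086, q=0.47429, disc=e^(-rΔt)=0.98241
k=7 terminal: V=max(K-S,0) → 71.7694 55.0730 30.8869 0.0000 0.0000 0.0000 0.0000 0.0000
k=6: j=0 S=44.7976 intr=64.1924 cont=62.7275 V=64.1924[EX]; j=1 S=64.8929 intr=44.0971 cont=42.8350 V=44.0971[EX]; j=2 S=94.0025 intr=14.9875 cont=15.9520 V=15.9520[hold]; j=3 S=136.1700 intr=0.0000 cont=0.0000 V=0.0000[hold]; j=4 S=197.2530 intr=0.0000 cont=0.0000 V=0.0000[hold]; j=5 S=285.7365 intr=0.0000 cont=0.0000 V=0.0000[hold]; j=6 S=413.9119 intr=0.0000 cont=0.0000 V=0.0000[hold]  S*(6)=64.8929
k=5: j=0 S=53.9170 intr=55.0730 cont=53.7001 V=55.0730[EX]; j=1 S=78.1031 intr=30.8869 cont=30.2074 V=30.8869[EX]; j=2 S=113.1385 intr=0.0000 cont=8.2387 V=8.2387[hold]; j=3 S=163.8900 intr=0.0000 cont=0.0000 V=0.0000[hold]; j=4 S=237.4076 intr=0.0000 cont=0.0000 V=0.0000[hold]; j=5 S=343.9037 intr=0.0000 cont=0.0000 V=0.0000[hold]  S*(5)=78.1031
k=4: j=0 S=64.8929 intr=44.0971 cont=42.8350 V=44.0971[EX]; j=1 S=94.0025 intr=14.9875 cont=19.7908 V=19.7908[hold]; j=2 S=136.1700 intr=0.0000 cont=4.2550 V=4.2550[hold]; j=3 S=197.2530 intr=0.0000 cont=0.0000 V=0.0000[hold]; j=4 S=285.7365 intr=0.0000 cont=0.0000 V=0.0000[hold]  S*(4)=64.8929
k=3: j=0 S=78.1031 intr=30.8869 cont=31.9961 V=31.9961[hold]; j=1 S=113.1385 intr=0.0000 cont=12.2039 V=12.2039[hold]; j=2 S=163.8900 intr=0.0000 cont=2.1975 V=2.1975[hold]; j=3 S=237.4076 intr=0.0000 cont=0.0000 V=0.0000[hold]  S*(3)=-
k=2: j=0 S=94.0025 intr=14.9875 cont=22.2112 V=22.2112[hold]; j=1 S=136.1700 intr=0.0000 cont=7.3268 V=7.3268[hold]; j=2 S=197.2530 intr=0.0000 cont=1.1350 V=1.1350[hold]  S*(2)=-
k=1: j=0 S=113.1385 intr=0.0000 cont=14.8852 V=14.8852[hold]; j=1 S=163.8900 intr=0.0000 cont=4.3129 V=4.3129[hold]  S*(1)=-
k=0: j=0 S=136.1700 intr=0.0000 cont=9.6973 V=9.6973[hold]  S*(0)=-

price = 9.6973
boundary = - - - - 64.8929 78.1031 64.8929
tree:
9.6973
14.8852 4.3129
22.2112 7.3268 1.1350
31.9961 12.2039 2.1975 0.0000
44.0971 19.7908 4.2550 0.0000 0.0000
55.0730 30.8869 8.2387 0.0000 0.0000 0.0000
64.1924 44.0971 15.9520 0.0000 0.0000 0.0000 0.0000
71.7694 55.0730 30.8869 0.0000 0.0000 0.0000 0.0000 0.0000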